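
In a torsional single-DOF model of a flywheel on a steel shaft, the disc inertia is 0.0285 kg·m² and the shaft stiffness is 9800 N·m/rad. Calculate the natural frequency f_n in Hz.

93.3 Hz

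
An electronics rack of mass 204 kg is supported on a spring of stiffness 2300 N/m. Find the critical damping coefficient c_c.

1370 N·s/m

c_c = 2√(k·m) = 2√(2300 × 204) = 2 × 685.0 = 1370 N·s/m.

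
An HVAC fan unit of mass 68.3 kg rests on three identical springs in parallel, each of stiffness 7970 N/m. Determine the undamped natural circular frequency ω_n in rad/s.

Parallel springs add: k_eq = 3 × 7970 = 23910 N/m.
ω_n = √(k_eq/m) = √(23910/68.3) = √350.1 = 18.71 rad/s.

18.7 rad/s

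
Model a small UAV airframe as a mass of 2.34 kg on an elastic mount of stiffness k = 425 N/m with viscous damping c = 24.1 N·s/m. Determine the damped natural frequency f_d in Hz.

1.98 Hz

ω_n = √(k/m) = √(425.0/2.34) = 13.48 rad/s.
Critical damping c_c = 2√(k·m) = 2√(425.0 × 2.34) = 63.07 N·s/m, so ζ = c/c_c = 24.1/63.07 = 0.3821.
ω_d = ω_n√(1 − ζ²) = 13.48 × √(1 − 0.146) = 12.45 rad/s.
f_d = ω_d/(2π) = 1.982 Hz.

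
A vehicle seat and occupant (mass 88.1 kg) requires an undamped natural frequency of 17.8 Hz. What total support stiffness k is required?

1100000 N/m

ω_n = 2πf_n = 2π × 17.8 = 111.8 rad/s.
k = m·ω_n² = 88.1 × 111.8² = 88.1 × 12510 = 1102000 N/m.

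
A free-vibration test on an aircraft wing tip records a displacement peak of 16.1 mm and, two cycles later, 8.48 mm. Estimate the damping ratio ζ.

Logarithmic decrement δ = (1/n)·ln(x₀/x_n) = (1/2)·ln(16.1/8.48) = (1/2)·ln(1.899) = 0.3206.
ζ = δ/√(4π² + δ²) = 0.3206/√(39.48 + 0.103) = 0.3206/6.291 = 0.05095.

0.0510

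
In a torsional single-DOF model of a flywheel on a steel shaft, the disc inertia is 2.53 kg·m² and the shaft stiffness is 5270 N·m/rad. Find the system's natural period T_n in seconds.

0.138 s

ω_n = √(k_t/J) = √(5270/2.53) = √2083 = 45.64 rad/s.
T_n = 2π/ω_n = 6.283/45.64 = 0.1377 s.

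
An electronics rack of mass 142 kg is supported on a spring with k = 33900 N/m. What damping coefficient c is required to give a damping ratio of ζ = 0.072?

c_c = 2√(k·m) = 2√(33900 × 142) = 4388 N·s/m.
c = ζ·c_c = 0.072 × 4388 = 315.9 N·s/m.

316 N·s/m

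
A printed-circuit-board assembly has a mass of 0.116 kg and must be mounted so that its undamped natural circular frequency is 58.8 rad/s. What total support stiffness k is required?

k = m·ω_n² = 0.116 × 58.80² = 0.116 × 3457 = 401.1 N/m.

401 N/m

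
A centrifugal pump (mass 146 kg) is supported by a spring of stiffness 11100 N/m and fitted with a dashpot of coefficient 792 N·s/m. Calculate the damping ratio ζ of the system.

0.311

ω_n = √(k/m) = √(11100/146) = 8.719 rad/s.
Critical damping c_c = 2√(k·m) = 2√(11100 × 146) = 2546 N·s/m, so ζ = c/c_c = 792/2546 = 0.3111.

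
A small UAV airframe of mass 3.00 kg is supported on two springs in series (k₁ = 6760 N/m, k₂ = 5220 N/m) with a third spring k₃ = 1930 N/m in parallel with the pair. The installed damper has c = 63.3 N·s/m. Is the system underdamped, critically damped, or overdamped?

Series pair: k_s = k₁k₂/(k₁+k₂) = (6760)(5220)/(6760 + 5220) = 2946 N/m. In parallel with k₃: k_eq = 2946 + 1930 = 4876 N/m.
c_c = 2√(k_eq·m) = 241.9 N·s/m; ζ = c/c_c = 63.3/241.9 = 0.262.
Since ζ < 1 the system is underdamped.

underdamped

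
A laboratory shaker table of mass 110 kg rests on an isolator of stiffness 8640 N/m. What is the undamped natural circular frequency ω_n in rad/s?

8.86 rad/s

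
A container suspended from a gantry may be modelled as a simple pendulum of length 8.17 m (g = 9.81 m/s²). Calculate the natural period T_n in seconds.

For a simple pendulum ω_n = √(g/L) = √(9.81/8.17) = √1.201 = 1.096 rad/s.
T_n = 2π/ω_n = 6.283/1.096 = 5.734 s.

5.73 s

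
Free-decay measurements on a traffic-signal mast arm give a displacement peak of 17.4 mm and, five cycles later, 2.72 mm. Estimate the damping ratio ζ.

0.0590

Logarithmic decrement δ = (1/n)·ln(x₀/x_n) = (1/5)·ln(17.4/2.72) = (1/5)·ln(6.397) = 0.3712.
ζ = δ/√(4π² + δ²) = 0.3712/√(39.48 + 0.138) = 0.3712/6.294 = 0.05897.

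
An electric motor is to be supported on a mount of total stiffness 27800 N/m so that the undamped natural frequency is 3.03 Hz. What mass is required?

76.7 kg

ω_n = 2πf_n = 2π × 3.03 = 19.04 rad/s.
m = k/ω_n² = 27800/19.04² = 27800/362.4 = 76.70 kg.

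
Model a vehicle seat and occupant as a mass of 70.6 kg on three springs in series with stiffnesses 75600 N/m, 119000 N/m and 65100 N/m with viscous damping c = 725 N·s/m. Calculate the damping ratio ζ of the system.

0.262

Series springs: 1/k_eq = 1/75600 + 1/119000 + 1/65100 = 3.699×10^-5, so k_eq = 27030 N/m.
ω_n = √(k_eq/m) = √(27030/70.6) = 19.57 rad/s.
Critical damping c_c = 2√(k_eq·m) = 2√(27030 × 70.6) = 2763 N·s/m, so ζ = c/c_c = 725/2763 = 0.2624.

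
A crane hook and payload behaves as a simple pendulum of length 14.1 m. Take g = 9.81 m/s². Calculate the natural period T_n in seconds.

For a simple pendulum ω_n = √(g/L) = √(9.81/14.1) = √0.6957 = 0.8341 rad/s.
T_n = 2π/ω_n = 6.283/0.8341 = 7.533 s.

7.53 s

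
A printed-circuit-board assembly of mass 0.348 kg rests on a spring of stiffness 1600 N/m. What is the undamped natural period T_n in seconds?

ω_n = √(k/m) = √(1600/0.348) = √4598 = 67.81 rad/s.
T_n = 2π/ω_n = 6.283/67.81 = 0.09266 s.

0.0927 s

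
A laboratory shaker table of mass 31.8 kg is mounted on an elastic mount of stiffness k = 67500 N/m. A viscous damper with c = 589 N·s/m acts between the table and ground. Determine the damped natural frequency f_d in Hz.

ω_n = √(k/m) = √(67500/31.8) = 46.07 rad/s.
Critical damping c_c = 2√(k·m) = 2√(67500 × 31.8) = 2930 N·s/m, so ζ = c/c_c = 589/2930 = 0.2010.
ω_d = ω_n√(1 − ζ²) = 46.07 × √(1 − 0.0404) = 45.13 rad/s.
f_d = ω_d/(2π) = 7.183 Hz.

7.18 Hz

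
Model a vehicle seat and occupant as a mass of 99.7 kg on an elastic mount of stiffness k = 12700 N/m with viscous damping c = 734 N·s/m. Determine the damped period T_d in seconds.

0.589 s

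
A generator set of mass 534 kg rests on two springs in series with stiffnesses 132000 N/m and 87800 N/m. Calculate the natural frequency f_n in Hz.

Series springs: 1/k_eq = 1/132000 + 1/87800 = 1.897×10^-5, so k_eq = 52730 N/m.
ω_n = √(k_eq/m) = √(52730/534) = √98.74 = 9.937 rad/s.
f_n = ω_n/(2π) = 9.937/6.283 = 1.582 Hz.

1.58 Hz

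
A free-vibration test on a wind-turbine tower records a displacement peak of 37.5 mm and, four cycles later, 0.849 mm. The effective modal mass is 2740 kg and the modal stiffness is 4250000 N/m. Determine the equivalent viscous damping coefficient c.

32200 N·s/m

Logarithmic decrement δ = (1/n)·ln(x₀/x_n) = (1/4)·ln(37.5/0.849) = (1/4)·ln(44.17) = 0.9470.
ζ = δ/√(4π² + δ²) = 0.9470/√(39.48 + 0.897) = 0.9470/6.354 = 0.1490.
c = ζ · 2√(km) = 0.1490 × 2√(4250000 × 2740) = 0.1490 × 215800 = 32170 N·s/m.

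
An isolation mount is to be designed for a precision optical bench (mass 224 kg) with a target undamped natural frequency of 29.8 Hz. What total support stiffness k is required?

ω_n = 2πf_n = 2π × 29.8 = 187.2 rad/s.
k = m·ω_n² = 224 × 187.2² = 224 × 35060 = 7853000 N/m.

7850000 N/m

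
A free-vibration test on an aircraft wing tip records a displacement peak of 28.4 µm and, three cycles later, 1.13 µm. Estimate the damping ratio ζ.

0.169

Logarithmic decrement δ = (1/n)·ln(x₀/x_n) = (1/3)·ln(28.4/1.13) = (1/3)·ln(25.13) = 1.075.
ζ = δ/√(4π² + δ²) = 1.075/√(39.48 + 1.16) = 1.075/6.374 = 0.1686.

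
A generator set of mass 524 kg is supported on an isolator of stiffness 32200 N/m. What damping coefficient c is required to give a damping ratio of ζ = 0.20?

1640 N·s/m

c_c = 2√(k·m) = 2√(32200 × 524) = 8215 N·s/m.
c = ζ·c_c = 0.20 × 8215 = 1643 N·s/m.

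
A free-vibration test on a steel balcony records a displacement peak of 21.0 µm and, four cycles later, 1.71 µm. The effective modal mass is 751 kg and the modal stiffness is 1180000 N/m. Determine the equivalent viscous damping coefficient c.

Logarithmic decrement δ = (1/n)·ln(x₀/x_n) = (1/4)·ln(21.0/1.71) = (1/4)·ln(12.28) = 0.6270.
ζ = δ/√(4π² + δ²) = 0.6270/√(39.48 + 0.393) = 0.6270/6.314 = 0.09930.
c = ζ · 2√(km) = 0.09930 × 2√(1180000 × 751) = 0.09930 × 59540 = 5912 N·s/m.

5910 N·s/m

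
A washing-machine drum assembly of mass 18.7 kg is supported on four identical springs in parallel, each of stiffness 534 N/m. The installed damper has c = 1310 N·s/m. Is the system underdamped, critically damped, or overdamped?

overdamped

Parallel springs add: k_eq = 4 × 534 = 2136 N/m.
c_c = 2√(k_eq·m) = 399.7 N·s/m; ζ = c/c_c = 1310/399.7 = 3.28.
Since ζ > 1 the system is overdamped.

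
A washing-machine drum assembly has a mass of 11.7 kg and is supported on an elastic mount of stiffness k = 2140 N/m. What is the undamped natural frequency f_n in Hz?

2.15 Hz

ω_n = √(k/m) = √(2140/11.7) = √182.9 = 13.52 rad/s.
f_n = ω_n/(2π) = 13.52/6.283 = 2.152 Hz.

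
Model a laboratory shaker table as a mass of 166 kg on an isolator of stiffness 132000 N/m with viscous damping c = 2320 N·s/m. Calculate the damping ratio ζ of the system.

0.248

ω_n = √(k/m) = √(132000/166) = 28.20 rad/s.
Critical damping c_c = 2√(k·m) = 2√(132000 × 166) = 9362 N·s/m, so ζ = c/c_c = 2320/9362 = 0.2478.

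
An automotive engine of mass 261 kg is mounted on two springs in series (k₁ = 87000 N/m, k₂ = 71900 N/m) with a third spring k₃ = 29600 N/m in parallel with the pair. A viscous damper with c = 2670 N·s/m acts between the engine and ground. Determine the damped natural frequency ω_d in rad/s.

Series pair: k_s = k₁k₂/(k₁+k₂) = (87000)(71900)/(87000 + 71900) = 39370 N/m. In parallel with k₃: k_eq = 39370 + 29600 = 68970 N/m.
ω_n = √(k_eq/m) = √(68970/261) = 16.26 rad/s.
Critical damping c_c = 2√(k_eq·m) = 2√(68970 × 261) = 8485 N·s/m, so ζ = c/c_c = 2670/8485 = 0.3147.
ω_d = ω_n√(1 − ζ²) = 16.26 × √(1 − 0.0990) = 15.43 rad/s.

15.4 rad/s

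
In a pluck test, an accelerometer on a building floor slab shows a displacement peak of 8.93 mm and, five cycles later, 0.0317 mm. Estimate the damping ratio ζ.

Logarithmic decrement δ = (1/n)·ln(x₀/x_n) = (1/5)·ln(8.93/0.0317) = (1/5)·ln(281.7) = 1.128.
ζ = δ/√(4π² + δ²) = 1.128/√(39.48 + 1.27) = 1.128/6.384 = 0.1767.

0.177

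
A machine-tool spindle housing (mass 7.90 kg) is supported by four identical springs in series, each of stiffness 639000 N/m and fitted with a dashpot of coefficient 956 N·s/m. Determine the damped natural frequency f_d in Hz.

Series springs: 1/k_eq = 4/639000, so k_eq = 639000/4 = 159800 N/m.
ω_n = √(k_eq/m) = √(159800/7.90) = 142.2 rad/s.
Critical damping c_c = 2√(k_eq·m) = 2√(159800 × 7.90) = 2247 N·s/m, so ζ = c/c_c = 956/2247 = 0.4255.
ω_d = ω_n√(1 − ζ²) = 142.2 × √(1 − 0.181) = 128.7 rad/s.
f_d = ω_d/(2π) = 20.48 Hz.

20.5 Hz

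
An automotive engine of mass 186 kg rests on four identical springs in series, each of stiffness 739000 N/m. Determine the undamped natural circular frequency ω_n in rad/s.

31.5 rad/s

Series springs: 1/k_eq = 4/739000, so k_eq = 739000/4 = 184800 N/m.
ω_n = √(k_eq/m) = √(184800/186) = √993.3 = 31.52 rad/s.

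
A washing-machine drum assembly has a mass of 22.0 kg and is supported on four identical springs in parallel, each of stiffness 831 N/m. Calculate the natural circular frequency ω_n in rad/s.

12.3 rad/s

Parallel springs add: k_eq = 4 × 831 = 3324 N/m.
ω_n = √(k_eq/m) = √(3324/22.0) = √151.1 = 12.29 rad/s.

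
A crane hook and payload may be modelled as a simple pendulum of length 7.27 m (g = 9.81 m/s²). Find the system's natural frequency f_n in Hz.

For a simple pendulum ω_n = √(g/L) = √(9.81/7.27) = √1.349 = 1.162 rad/s.
f_n = ω_n/(2π) = 1.162/6.283 = 0.1849 Hz.

0.185 Hz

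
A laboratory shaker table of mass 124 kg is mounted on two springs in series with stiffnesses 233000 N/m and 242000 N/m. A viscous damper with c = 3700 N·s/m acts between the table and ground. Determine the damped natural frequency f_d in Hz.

4.31 Hz

Series springs: 1/k_eq = 1/233000 + 1/242000 = 8.424×10^-6, so k_eq = 118700 N/m.
ω_n = √(k_eq/m) = √(118700/124) = 30.94 rad/s.
Critical damping c_c = 2√(k_eq·m) = 2√(118700 × 124) = 7673 N·s/m, so ζ = c/c_c = 3700/7673 = 0.4822.
ω_d = ω_n√(1 − ζ²) = 30.94 × √(1 − 0.233) = 27.11 rad/s.
f_d = ω_d/(2π) = 4.314 Hz.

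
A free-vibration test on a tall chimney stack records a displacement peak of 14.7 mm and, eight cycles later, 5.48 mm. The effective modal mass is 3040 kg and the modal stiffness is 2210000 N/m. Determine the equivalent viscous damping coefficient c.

Logarithmic decrement δ = (1/n)·ln(x₀/x_n) = (1/8)·ln(14.7/5.48) = (1/8)·ln(2.682) = 0.1233.
ζ = δ/√(4π² + δ²) = 0.1233/√(39.48 + 0.0152) = 0.1233/6.284 = 0.01963.
c = ζ · 2√(km) = 0.01963 × 2√(2210000 × 3040) = 0.01963 × 163900 = 3217 N·s/m.

3220 N·s/m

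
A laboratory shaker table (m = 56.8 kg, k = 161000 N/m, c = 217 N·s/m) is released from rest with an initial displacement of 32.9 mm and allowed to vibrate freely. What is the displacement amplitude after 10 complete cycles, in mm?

3.45 mm

ζ = c/(2√(km)) = 217/(2√(161000 × 56.8)) = 217/6048 = 0.03588.
Logarithmic decrement δ = 2πζ/√(1 − ζ²) = 2π × 0.03588/√(1 − 0.00129) = 0.2256.
After n cycles, x_n/x₀ = e^(−nδ), so x_10 = 32.9 × e^(−10 × 0.2256) = 32.9 × 0.1048 = 3.448 mm.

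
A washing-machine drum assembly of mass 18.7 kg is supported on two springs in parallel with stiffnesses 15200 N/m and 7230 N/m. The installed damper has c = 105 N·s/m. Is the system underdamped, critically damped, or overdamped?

underdamped

Parallel springs add: k_eq = 15200 + 7230 = 22430 N/m.
c_c = 2√(k_eq·m) = 1295 N·s/m; ζ = c/c_c = 105/1295 = 0.0811.
Since ζ < 1 the system is underdamped.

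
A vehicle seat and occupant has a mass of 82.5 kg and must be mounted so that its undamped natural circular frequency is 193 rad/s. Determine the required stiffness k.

3070000 N/m

k = m·ω_n² = 82.5 × 193.0² = 82.5 × 37250 = 3073000 N/m.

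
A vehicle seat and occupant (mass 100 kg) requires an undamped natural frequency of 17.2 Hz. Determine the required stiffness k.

ω_n = 2πf_n = 2π × 17.2 = 108.1 rad/s.
k = m·ω_n² = 100 × 108.1² = 100 × 11680 = 1168000 N/m.

1170000 N/m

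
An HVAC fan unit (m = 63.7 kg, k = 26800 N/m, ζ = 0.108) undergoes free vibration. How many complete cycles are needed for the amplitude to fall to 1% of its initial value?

Logarithmic decrement δ = 2πζ/√(1 − ζ²) = 2π × 0.1080/√(1 − 0.0117) = 0.6826.
x_n/x₀ = e^(−nδ) ≤ 0.01; take ln: n ≥ ln(1/0.01)/δ = 4.605/0.6826 = 6.747.
So 7 complete cycles are required.

7 cycles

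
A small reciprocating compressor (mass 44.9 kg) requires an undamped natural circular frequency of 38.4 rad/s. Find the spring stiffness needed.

k = m·ω_n² = 44.9 × 38.40² = 44.9 × 1475 = 66210 N/m.

66200 N/m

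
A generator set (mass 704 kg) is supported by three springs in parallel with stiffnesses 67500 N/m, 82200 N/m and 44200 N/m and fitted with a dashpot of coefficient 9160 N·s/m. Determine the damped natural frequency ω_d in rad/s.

Parallel springs add: k_eq = 67500 + 82200 + 44200 = 193900 N/m.
ω_n = √(k_eq/m) = √(193900/704) = 16.60 rad/s.
Critical damping c_c = 2√(k_eq·m) = 2√(193900 × 704) = 23370 N·s/m, so ζ = c/c_c = 9160/23370 = 0.3920.
ω_d = ω_n√(1 − ζ²) = 16.60 × √(1 − 0.154) = 15.27 rad/s.

15.3 rad/s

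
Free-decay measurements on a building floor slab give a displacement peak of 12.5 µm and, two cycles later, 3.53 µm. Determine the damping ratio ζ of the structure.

0.100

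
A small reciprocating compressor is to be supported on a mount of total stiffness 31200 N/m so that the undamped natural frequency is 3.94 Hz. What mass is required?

50.9 kg

ω_n = 2πf_n = 2π × 3.94 = 24.76 rad/s.
m = k/ω_n² = 31200/24.76² = 31200/612.8 = 50.91 kg.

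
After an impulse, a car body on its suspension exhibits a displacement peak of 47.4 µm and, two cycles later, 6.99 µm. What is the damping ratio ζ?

Logarithmic decrement δ = (1/n)·ln(x₀/x_n) = (1/2)·ln(47.4/6.99) = (1/2)·ln(6.781) = 0.9571.
ζ = δ/√(4π² + δ²) = 0.9571/√(39.48 + 0.916) = 0.9571/6.356 = 0.1506.

0.151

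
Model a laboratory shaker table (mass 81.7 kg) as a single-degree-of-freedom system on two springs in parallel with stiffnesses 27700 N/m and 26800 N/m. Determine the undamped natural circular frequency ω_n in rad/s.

25.8 rad/s

Parallel springs add: k_eq = 27700 + 26800 = 54500 N/m.
ω_n = √(k_eq/m) = √(54500/81.7) = √667.1 = 25.83 rad/s.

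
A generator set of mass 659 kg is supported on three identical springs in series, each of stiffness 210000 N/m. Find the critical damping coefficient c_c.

13600 N·s/m

Series springs: 1/k_eq = 3/210000, so k_eq = 210000/3 = 70000 N/m.
c_c = 2√(k_eq·m) = 2√(70000 × 659) = 2 × 6792 = 13580 N·s/m.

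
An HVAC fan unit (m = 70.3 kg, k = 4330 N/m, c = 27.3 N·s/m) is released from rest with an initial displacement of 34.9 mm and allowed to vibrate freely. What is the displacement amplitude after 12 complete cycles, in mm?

ζ = c/(2√(km)) = 27.3/(2√(4330 × 70.3)) = 27.3/1103 = 0.02474.
Logarithmic decrement δ = 2πζ/√(1 − ζ²) = 2π × 0.02474/√(1 − 0.000612) = 0.1555.
After n cycles, x_n/x₀ = e^(−nδ), so x_12 = 34.9 × e^(−12 × 0.1555) = 34.9 × 0.1547 = 5.401 mm.

5.40 mm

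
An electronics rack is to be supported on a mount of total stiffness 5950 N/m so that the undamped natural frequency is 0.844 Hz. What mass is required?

212 kg

ω_n = 2πf_n = 2π × 0.844 = 5.303 rad/s.
m = k/ω_n² = 5950/5.303² = 5950/28.12 = 211.6 kg.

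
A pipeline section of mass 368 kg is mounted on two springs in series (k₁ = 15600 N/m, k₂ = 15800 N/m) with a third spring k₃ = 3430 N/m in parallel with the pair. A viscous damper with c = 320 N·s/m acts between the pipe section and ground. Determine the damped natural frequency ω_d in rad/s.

Series pair: k_s = k₁k₂/(k₁+k₂) = (15600)(15800)/(15600 + 15800) = 7850 N/m. In parallel with k₃: k_eq = 7850 + 3430 = 11280 N/m.
ω_n = √(k_eq/m) = √(11280/368) = 5.536 rad/s.
Critical damping c_c = 2√(k_eq·m) = 2√(11280 × 368) = 4075 N·s/m, so ζ = c/c_c = 320/4075 = 0.07853.
ω_d = ω_n√(1 − ζ²) = 5.536 × √(1 − 0.00617) = 5.519 rad/s.

5.52 rad/s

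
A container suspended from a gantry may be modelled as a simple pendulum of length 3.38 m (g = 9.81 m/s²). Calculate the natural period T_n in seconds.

For a simple pendulum ω_n = √(g/L) = √(9.81/3.38) = √2.902 = 1.704 rad/s.
T_n = 2π/ω_n = 6.283/1.704 = 3.688 s.

3.69 s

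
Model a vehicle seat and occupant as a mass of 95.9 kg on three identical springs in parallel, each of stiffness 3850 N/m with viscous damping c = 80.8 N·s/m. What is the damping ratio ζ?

Parallel springs add: k_eq = 3 × 3850 = 11550 N/m.
ω_n = √(k_eq/m) = √(11550/95.9) = 10.97 rad/s.
Critical damping c_c = 2√(k_eq·m) = 2√(11550 × 95.9) = 2105 N·s/m, so ζ = c/c_c = 80.8/2105 = 0.03839.

0.0384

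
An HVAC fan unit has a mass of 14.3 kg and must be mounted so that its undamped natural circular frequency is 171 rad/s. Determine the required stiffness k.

k = m·ω_n² = 14.3 × 171.0² = 14.3 × 29240 = 418100 N/m.

418000 N/m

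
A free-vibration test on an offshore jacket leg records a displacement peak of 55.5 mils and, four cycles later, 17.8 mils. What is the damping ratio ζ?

Logarithmic decrement δ = (1/n)·ln(x₀/x_n) = (1/4)·ln(55.5/17.8) = (1/4)·ln(3.118) = 0.2843.
ζ = δ/√(4π² + δ²) = 0.2843/√(39.48 + 0.0808) = 0.2843/6.290 = 0.04520.

0.0452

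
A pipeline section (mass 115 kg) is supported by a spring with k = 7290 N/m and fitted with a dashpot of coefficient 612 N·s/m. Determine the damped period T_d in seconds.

ω_n = √(k/m) = √(7290/115) = 7.962 rad/s.
Critical damping c_c = 2√(k·m) = 2√(7290 × 115) = 1831 N·s/m, so ζ = c/c_c = 612/1831 = 0.3342.
ω_d = ω_n√(1 − ζ²) = 7.962 × √(1 − 0.112) = 7.504 rad/s.
T_d = 2π/ω_d = 0.8373 s.

0.837 s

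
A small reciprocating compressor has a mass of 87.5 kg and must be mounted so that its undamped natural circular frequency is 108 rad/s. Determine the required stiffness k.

k = m·ω_n² = 87.5 × 108.0² = 87.5 × 11660 = 1021000 N/m.

1020000 N/m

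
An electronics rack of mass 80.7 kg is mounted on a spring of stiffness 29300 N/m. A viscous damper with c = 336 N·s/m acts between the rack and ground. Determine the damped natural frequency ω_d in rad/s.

ω_n = √(k/m) = √(29300/80.7) = 19.05 rad/s.
Critical damping c_c = 2√(k·m) = 2√(29300 × 80.7) = 3075 N·s/m, so ζ = c/c_c = 336/3075 = 0.1093.
ω_d = ω_n√(1 − ζ²) = 19.05 × √(1 − 0.0119) = 18.94 rad/s.

18.9 rad/s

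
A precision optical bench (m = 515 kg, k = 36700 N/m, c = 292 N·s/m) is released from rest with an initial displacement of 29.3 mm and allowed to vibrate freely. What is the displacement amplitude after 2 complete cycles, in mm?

19.2 mm

ζ = c/(2√(km)) = 292/(2√(36700 × 515)) = 292/8695 = 0.03358.
Logarithmic decrement δ = 2πζ/√(1 − ζ²) = 2π × 0.03358/√(1 − 0.00113) = 0.2111.
After n cycles, x_n/x₀ = e^(−nδ), so x_2 = 29.3 × e^(−2 × 0.2111) = 29.3 × 0.6556 = 19.21 mm.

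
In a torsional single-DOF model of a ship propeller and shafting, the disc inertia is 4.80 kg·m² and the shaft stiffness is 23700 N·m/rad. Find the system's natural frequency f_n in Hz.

ω_n = √(k_t/J) = √(23700/4.80) = √4938 = 70.27 rad/s.
f_n = ω_n/(2π) = 70.27/6.283 = 11.18 Hz.

11.2 Hz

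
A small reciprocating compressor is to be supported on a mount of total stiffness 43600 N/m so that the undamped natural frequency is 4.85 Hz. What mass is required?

ω_n = 2πf_n = 2π × 4.85 = 30.47 rad/s.
m = k/ω_n² = 43600/30.47² = 43600/928.6 = 46.95 kg.

47.0 kg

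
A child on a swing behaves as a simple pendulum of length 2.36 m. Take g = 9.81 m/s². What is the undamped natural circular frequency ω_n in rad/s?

For a simple pendulum ω_n = √(g/L) = √(9.81/2.36) = √4.157 = 2.039 rad/s.

2.04 rad/s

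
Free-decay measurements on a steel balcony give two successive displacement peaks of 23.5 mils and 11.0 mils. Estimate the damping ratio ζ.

Logarithmic decrement δ = (1/n)·ln(x₀/x_n) = (1/1)·ln(23.5/11.0) = (1/1)·ln(2.136) = 0.7591.
ζ = δ/√(4π² + δ²) = 0.7591/√(39.48 + 0.576) = 0.7591/6.329 = 0.1199.

0.120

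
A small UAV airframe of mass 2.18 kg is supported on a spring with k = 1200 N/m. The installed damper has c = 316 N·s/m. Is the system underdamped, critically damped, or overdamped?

overdamped

c_c = 2√(k·m) = 102.3 N·s/m; ζ = c/c_c = 316/102.3 = 3.09.
Since ζ > 1 the system is overdamped.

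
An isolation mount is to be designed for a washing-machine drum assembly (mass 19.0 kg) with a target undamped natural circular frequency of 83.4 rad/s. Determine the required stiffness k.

132000 N/m

k = m·ω_n² = 19.0 × 83.40² = 19.0 × 6956 = 132200 N/m.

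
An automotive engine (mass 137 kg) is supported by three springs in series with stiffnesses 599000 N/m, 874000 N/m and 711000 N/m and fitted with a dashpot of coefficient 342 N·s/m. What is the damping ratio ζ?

0.0300

Series springs: 1/k_eq = 1/599000 + 1/874000 + 1/711000 = 4.220×10^-6, so k_eq = 237000 N/m.
ω_n = √(k_eq/m) = √(237000/137) = 41.59 rad/s.
Critical damping c_c = 2√(k_eq·m) = 2√(237000 × 137) = 11400 N·s/m, so ζ = c/c_c = 342/11400 = 0.03001.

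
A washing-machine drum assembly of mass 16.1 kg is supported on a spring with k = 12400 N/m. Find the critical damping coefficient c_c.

894 N·s/m

c_c = 2√(k·m) = 2√(12400 × 16.1) = 2 × 446.8 = 893.6 N·s/m.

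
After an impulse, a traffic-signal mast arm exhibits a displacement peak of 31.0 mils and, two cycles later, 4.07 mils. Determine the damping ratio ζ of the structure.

0.160

Logarithmic decrement δ = (1/n)·ln(x₀/x_n) = (1/2)·ln(31.0/4.07) = (1/2)·ln(7.617) = 1.015.
ζ = δ/√(4π² + δ²) = 1.015/√(39.48 + 1.03) = 1.015/6.365 = 0.1595.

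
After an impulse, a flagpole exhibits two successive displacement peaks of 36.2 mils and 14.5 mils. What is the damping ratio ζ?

Logarithmic decrement δ = (1/n)·ln(x₀/x_n) = (1/1)·ln(36.2/14.5) = (1/1)·ln(2.497) = 0.9149.
ζ = δ/√(4π² + δ²) = 0.9149/√(39.48 + 0.837) = 0.9149/6.349 = 0.1441.

0.144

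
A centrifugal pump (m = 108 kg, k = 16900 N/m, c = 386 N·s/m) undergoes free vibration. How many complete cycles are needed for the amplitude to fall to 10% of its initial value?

3 cycles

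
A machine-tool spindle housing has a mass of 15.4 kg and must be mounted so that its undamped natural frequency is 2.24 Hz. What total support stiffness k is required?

3050 N/m

ω_n = 2πf_n = 2π × 2.24 = 14.07 rad/s.
k = m·ω_n² = 15.4 × 14.07² = 15.4 × 198.1 = 3051 N/m.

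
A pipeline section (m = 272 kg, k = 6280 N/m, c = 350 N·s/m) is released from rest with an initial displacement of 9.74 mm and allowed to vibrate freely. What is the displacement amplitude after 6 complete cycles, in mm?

0.0598 mm

ζ = c/(2√(km)) = 350/(2√(6280 × 272)) = 350/2614 = 0.1339.
Logarithmic decrement δ = 2πζ/√(1 − ζ²) = 2π × 0.1339/√(1 − 0.0179) = 0.8490.
After n cycles, x_n/x₀ = e^(−nδ), so x_6 = 9.74 × e^(−6 × 0.8490) = 9.74 × 0.006135 = 0.05976 mm.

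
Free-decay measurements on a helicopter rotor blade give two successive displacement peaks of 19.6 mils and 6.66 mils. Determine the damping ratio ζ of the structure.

Logarithmic decrement δ = (1/n)·ln(x₀/x_n) = (1/1)·ln(19.6/6.66) = (1/1)·ln(2.943) = 1.079.
ζ = δ/√(4π² + δ²) = 1.079/√(39.48 + 1.17) = 1.079/6.375 = 0.1693.

0.169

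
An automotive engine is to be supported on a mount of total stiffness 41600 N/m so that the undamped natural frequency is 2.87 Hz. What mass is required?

128 kg

ω_n = 2πf_n = 2π × 2.87 = 18.03 rad/s.
m = k/ω_n² = 41600/18.03² = 41600/325.2 = 127.9 kg.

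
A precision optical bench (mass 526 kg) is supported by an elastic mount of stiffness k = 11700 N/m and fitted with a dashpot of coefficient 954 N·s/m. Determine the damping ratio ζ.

0.192

ω_n = √(k/m) = √(11700/526) = 4.716 rad/s.
Critical damping c_c = 2√(k·m) = 2√(11700 × 526) = 4962 N·s/m, so ζ = c/c_c = 954/4962 = 0.1923.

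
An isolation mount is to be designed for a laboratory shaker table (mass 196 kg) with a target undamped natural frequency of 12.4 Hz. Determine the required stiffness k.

ω_n = 2πf_n = 2π × 12.4 = 77.91 rad/s.
k = m·ω_n² = 196 × 77.91² = 196 × 6070 = 1190000 N/m.

1190000 N/m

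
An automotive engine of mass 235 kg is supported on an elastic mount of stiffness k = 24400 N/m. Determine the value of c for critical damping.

4790 N·s/m

c_c = 2√(k·m) = 2√(24400 × 235) = 2 × 2395 = 4789 N·s/m.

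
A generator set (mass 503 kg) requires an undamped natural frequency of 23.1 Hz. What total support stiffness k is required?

10600000 N/m

ω_n = 2πf_n = 2π × 23.1 = 145.1 rad/s.
k = m·ω_n² = 503 × 145.1² = 503 × 21070 = 10600000 N/m.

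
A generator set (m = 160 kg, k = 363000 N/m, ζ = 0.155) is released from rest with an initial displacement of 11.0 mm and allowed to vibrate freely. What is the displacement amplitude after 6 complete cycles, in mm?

0.0297 mm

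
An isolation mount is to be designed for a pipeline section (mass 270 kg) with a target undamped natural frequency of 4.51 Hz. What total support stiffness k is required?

217000 N/m

ω_n = 2πf_n = 2π × 4.51 = 28.34 rad/s.
k = m·ω_n² = 270 × 28.34² = 270 × 803.0 = 216800 N/m.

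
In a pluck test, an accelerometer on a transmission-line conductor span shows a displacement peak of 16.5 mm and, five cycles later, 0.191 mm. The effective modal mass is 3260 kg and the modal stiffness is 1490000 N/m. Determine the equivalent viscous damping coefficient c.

Logarithmic decrement δ = (1/n)·ln(x₀/x_n) = (1/5)·ln(16.5/0.191) = (1/5)·ln(86.39) = 0.8918.
ζ = δ/√(4π² + δ²) = 0.8918/√(39.48 + 0.795) = 0.8918/6.346 = 0.1405.
c = ζ · 2√(km) = 0.1405 × 2√(1490000 × 3260) = 0.1405 × 139400 = 19590 N·s/m.

19600 N·s/m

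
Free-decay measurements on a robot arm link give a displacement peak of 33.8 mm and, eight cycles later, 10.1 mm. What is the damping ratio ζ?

Logarithmic decrement δ = (1/n)·ln(x₀/x_n) = (1/8)·ln(33.8/10.1) = (1/8)·ln(3.347) = 0.1510.
ζ = δ/√(4π² + δ²) = 0.1510/√(39.48 + 0.0228) = 0.1510/6.285 = 0.02402.

0.0240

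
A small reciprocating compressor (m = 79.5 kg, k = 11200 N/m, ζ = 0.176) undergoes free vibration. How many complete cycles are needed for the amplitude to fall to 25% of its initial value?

Logarithmic decrement δ = 2πζ/√(1 − ζ²) = 2π × 0.1760/√(1 − 0.0310) = 1.123.
x_n/x₀ = e^(−nδ) ≤ 0.25; take ln: n ≥ ln(1/0.25)/δ = 1.386/1.123 = 1.234.
So 2 complete cycles are required.

2 cycles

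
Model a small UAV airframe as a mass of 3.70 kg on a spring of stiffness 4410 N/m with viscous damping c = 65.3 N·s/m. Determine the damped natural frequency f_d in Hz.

5.31 Hz

ω_n = √(k/m) = √(4410/3.70) = 34.52 rad/s.
Critical damping c_c = 2√(k·m) = 2√(4410 × 3.70) = 255.5 N·s/m, so ζ = c/c_c = 65.3/255.5 = 0.2556.
ω_d = ω_n√(1 − ζ²) = 34.52 × √(1 − 0.0653) = 33.38 rad/s.
f_d = ω_d/(2π) = 5.312 Hz.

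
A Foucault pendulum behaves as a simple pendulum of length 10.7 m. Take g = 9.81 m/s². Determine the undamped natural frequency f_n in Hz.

0.152 Hz

For a simple pendulum ω_n = √(g/L) = √(9.81/10.7) = √0.9168 = 0.9575 rad/s.
f_n = ω_n/(2π) = 0.9575/6.283 = 0.1524 Hz.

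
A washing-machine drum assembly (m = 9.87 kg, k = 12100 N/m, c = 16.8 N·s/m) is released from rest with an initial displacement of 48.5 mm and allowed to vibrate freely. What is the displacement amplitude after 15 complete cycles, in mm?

4.90 mm

ζ = c/(2√(km)) = 16.8/(2√(12100 × 9.87)) = 16.8/691.2 = 0.02431.
Logarithmic decrement δ = 2πζ/√(1 − ζ²) = 2π × 0.02431/√(1 − 0.000591) = 0.1528.
After n cycles, x_n/x₀ = e^(−nδ), so x_15 = 48.5 × e^(−15 × 0.1528) = 48.5 × 0.1011 = 4.904 mm.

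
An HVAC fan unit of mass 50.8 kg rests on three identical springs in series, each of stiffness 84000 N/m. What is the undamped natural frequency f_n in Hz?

Series springs: 1/k_eq = 3/84000, so k_eq = 84000/3 = 28000 N/m.
ω_n = √(k_eq/m) = √(28000/50.8) = √551.2 = 23.48 rad/s.
f_n = ω_n/(2π) = 23.48/6.283 = 3.737 Hz.

3.74 Hz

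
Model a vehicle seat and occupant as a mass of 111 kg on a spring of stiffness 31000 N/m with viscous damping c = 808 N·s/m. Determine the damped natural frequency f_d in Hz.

ω_n = √(k/m) = √(31000/111) = 16.71 rad/s.
Critical damping c_c = 2√(k·m) = 2√(31000 × 111) = 3710 N·s/m, so ζ = c/c_c = 808/3710 = 0.2178.
ω_d = ω_n√(1 − ζ²) = 16.71 × √(1 − 0.0474) = 16.31 rad/s.
f_d = ω_d/(2π) = 2.596 Hz.

2.60 Hz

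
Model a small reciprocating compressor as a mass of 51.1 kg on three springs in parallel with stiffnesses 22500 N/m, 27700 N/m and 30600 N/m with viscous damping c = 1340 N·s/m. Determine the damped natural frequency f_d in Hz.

5.97 Hz

Parallel springs add: k_eq = 22500 + 27700 + 30600 = 80800 N/m.
ω_n = √(k_eq/m) = √(80800/51.1) = 39.76 rad/s.
Critical damping c_c = 2√(k_eq·m) = 2√(80800 × 51.1) = 4064 N·s/m, so ζ = c/c_c = 1340/4064 = 0.3297.
ω_d = ω_n√(1 − ζ²) = 39.76 × √(1 − 0.109) = 37.54 rad/s.
f_d = ω_d/(2π) = 5.975 Hz.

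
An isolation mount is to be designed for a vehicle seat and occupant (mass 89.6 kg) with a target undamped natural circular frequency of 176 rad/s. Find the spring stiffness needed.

k = m·ω_n² = 89.6 × 176.0² = 89.6 × 30980 = 2775000 N/m.

2780000 N/m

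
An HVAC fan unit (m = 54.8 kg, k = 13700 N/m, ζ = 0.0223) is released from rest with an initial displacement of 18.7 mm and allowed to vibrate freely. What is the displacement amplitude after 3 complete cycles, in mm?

12.3 mm

Logarithmic decrement δ = 2πζ/√(1 − ζ²) = 2π × 0.02230/√(1 − 0.000497) = 0.1401.
After n cycles, x_n/x₀ = e^(−nδ), so x_3 = 18.7 × e^(−3 × 0.1401) = 18.7 × 0.6568 = 12.28 mm.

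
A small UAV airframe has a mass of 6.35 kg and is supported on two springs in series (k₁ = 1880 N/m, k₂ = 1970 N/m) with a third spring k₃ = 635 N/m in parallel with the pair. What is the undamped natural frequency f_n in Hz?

2.52 Hz

Series pair: k_s = k₁k₂/(k₁+k₂) = (1880)(1970)/(1880 + 1970) = 962.0 N/m. In parallel with k₃: k_eq = 962.0 + 635 = 1597 N/m.
ω_n = √(k_eq/m) = √(1597/6.35) = √251.5 = 15.86 rad/s.
f_n = ω_n/(2π) = 15.86/6.283 = 2.524 Hz.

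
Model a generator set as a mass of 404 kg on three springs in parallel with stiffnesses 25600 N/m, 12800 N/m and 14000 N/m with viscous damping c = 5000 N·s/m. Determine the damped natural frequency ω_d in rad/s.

9.56 rad/s

Parallel springs add: k_eq = 25600 + 12800 + 14000 = 52400 N/m.
ω_n = √(k_eq/m) = √(52400/404) = 11.39 rad/s.
Critical damping c_c = 2√(k_eq·m) = 2√(52400 × 404) = 9202 N·s/m, so ζ = c/c_c = 5000/9202 = 0.5434.
ω_d = ω_n√(1 − ζ²) = 11.39 × √(1 − 0.295) = 9.561 rad/s.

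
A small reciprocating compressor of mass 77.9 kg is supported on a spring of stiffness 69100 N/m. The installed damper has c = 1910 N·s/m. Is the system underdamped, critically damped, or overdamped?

underdamped

c_c = 2√(k·m) = 4640 N·s/m; ζ = c/c_c = 1910/4640 = 0.412.
Since ζ < 1 the system is underdamped.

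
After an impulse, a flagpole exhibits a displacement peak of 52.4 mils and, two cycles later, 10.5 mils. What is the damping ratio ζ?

Logarithmic decrement δ = (1/n)·ln(x₀/x_n) = (1/2)·ln(52.4/10.5) = (1/2)·ln(4.990) = 0.8038.
ζ = δ/√(4π² + δ²) = 0.8038/√(39.48 + 0.646) = 0.8038/6.334 = 0.1269.

0.127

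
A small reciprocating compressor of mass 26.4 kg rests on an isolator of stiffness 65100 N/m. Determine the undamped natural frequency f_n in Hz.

ω_n = √(k/m) = √(65100/26.4) = √2466 = 49.66 rad/s.
f_n = ω_n/(2π) = 49.66/6.283 = 7.903 Hz.

7.90 Hz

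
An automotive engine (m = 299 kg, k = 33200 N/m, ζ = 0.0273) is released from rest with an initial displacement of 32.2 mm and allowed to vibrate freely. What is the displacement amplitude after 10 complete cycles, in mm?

Logarithmic decrement δ = 2πζ/√(1 − ζ²) = 2π × 0.02730/√(1 − 0.000745) = 0.1716.
After n cycles, x_n/x₀ = e^(−nδ), so x_10 = 32.2 × e^(−10 × 0.1716) = 32.2 × 0.1798 = 5.789 mm.

5.79 mm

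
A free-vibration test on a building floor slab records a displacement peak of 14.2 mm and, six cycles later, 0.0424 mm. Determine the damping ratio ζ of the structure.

Logarithmic decrement δ = (1/n)·ln(x₀/x_n) = (1/6)·ln(14.2/0.0424) = (1/6)·ln(334.9) = 0.9690.
ζ = δ/√(4π² + δ²) = 0.9690/√(39.48 + 0.939) = 0.9690/6.357 = 0.1524.

0.152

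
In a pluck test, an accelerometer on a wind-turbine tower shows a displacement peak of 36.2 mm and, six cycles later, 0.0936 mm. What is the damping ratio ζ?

0.156

Logarithmic decrement δ = (1/n)·ln(x₀/x_n) = (1/6)·ln(36.2/0.0936) = (1/6)·ln(386.8) = 0.9930.
ζ = δ/√(4π² + δ²) = 0.9930/√(39.48 + 0.986) = 0.9930/6.361 = 0.1561.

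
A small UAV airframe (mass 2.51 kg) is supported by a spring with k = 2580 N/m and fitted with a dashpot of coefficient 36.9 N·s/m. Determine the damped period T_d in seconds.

0.201 s

ω_n = √(k/m) = √(2580/2.51) = 32.06 rad/s.
Critical damping c_c = 2√(k·m) = 2√(2580 × 2.51) = 160.9 N·s/m, so ζ = c/c_c = 36.9/160.9 = 0.2293.
ω_d = ω_n√(1 − ζ²) = 32.06 × √(1 − 0.0526) = 31.21 rad/s.
T_d = 2π/ω_d = 0.2013 s.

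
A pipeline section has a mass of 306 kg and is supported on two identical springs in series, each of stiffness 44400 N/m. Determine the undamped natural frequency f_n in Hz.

1.36 Hz

Series springs: 1/k_eq = 2/44400, so k_eq = 44400/2 = 22200 N/m.
ω_n = √(k_eq/m) = √(22200/306) = √72.55 = 8.518 rad/s.
f_n = ω_n/(2π) = 8.518/6.283 = 1.356 Hz.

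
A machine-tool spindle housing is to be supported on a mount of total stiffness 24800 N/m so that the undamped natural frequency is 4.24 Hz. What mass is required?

ω_n = 2πf_n = 2π × 4.24 = 26.64 rad/s.
m = k/ω_n² = 24800/26.64² = 24800/709.7 = 34.94 kg.

34.9 kg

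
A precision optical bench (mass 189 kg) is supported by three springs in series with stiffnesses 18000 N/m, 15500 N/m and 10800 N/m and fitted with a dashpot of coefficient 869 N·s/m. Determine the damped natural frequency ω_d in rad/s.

4.43 rad/s

Series springs: 1/k_eq = 1/18000 + 1/15500 + 1/10800 = 0.0002127, so k_eq = 4702 N/m.
ω_n = √(k_eq/m) = √(4702/189) = 4.988 rad/s.
Critical damping c_c = 2√(k_eq·m) = 2√(4702 × 189) = 1885 N·s/m, so ζ = c/c_c = 869/1885 = 0.4609.
ω_d = ω_n√(1 − ζ²) = 4.988 × √(1 − 0.212) = 4.427 rad/s.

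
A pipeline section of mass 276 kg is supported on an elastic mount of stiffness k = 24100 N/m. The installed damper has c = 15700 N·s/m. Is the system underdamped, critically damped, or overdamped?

overdamped

c_c = 2√(k·m) = 5158 N·s/m; ζ = c/c_c = 15700/5158 = 3.04.
Since ζ > 1 the system is overdamped.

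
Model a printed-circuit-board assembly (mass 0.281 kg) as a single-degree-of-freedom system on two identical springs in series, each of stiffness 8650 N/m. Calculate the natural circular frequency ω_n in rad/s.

124 rad/s

Series springs: 1/k_eq = 2/8650, so k_eq = 8650/2 = 4325 N/m.
ω_n = √(k_eq/m) = √(4325/0.281) = √15390 = 124.1 rad/s.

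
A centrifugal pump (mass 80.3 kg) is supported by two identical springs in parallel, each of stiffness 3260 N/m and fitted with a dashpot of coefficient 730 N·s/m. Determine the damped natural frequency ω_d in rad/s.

Parallel springs add: k_eq = 2 × 3260 = 6520 N/m.
ω_n = √(k_eq/m) = √(6520/80.3) = 9.011 rad/s.
Critical damping c_c = 2√(k_eq·m) = 2√(6520 × 80.3) = 1447 N·s/m, so ζ = c/c_c = 730/1447 = 0.5044.
ω_d = ω_n√(1 − ζ²) = 9.011 × √(1 − 0.254) = 7.780 rad/s.

7.78 rad/s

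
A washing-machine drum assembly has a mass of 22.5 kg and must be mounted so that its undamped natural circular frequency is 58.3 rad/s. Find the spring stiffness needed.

76500 N/m

k = m·ω_n² = 22.5 × 58.30² = 22.5 × 3399 = 76480 N/m.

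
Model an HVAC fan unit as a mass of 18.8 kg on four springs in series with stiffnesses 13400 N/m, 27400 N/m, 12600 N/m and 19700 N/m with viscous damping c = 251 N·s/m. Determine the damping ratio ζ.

Series springs: 1/k_eq = 1/13400 + 1/27400 + 1/12600 + 1/19700 = 0.0002412, so k_eq = 4145 N/m.
ω_n = √(k_eq/m) = √(4145/18.8) = 14.85 rad/s.
Critical damping c_c = 2√(k_eq·m) = 2√(4145 × 18.8) = 558.3 N·s/m, so ζ = c/c_c = 251/558.3 = 0.4496.

0.450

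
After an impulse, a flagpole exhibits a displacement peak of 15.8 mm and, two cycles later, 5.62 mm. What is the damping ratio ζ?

0.0820

Logarithmic decrement δ = (1/n)·ln(x₀/x_n) = (1/2)·ln(15.8/5.62) = (1/2)·ln(2.811) = 0.5168.
ζ = δ/√(4π² + δ²) = 0.5168/√(39.48 + 0.267) = 0.5168/6.304 = 0.08198.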